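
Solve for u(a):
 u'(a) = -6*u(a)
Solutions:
 u(a) = C1*exp(-6*a)


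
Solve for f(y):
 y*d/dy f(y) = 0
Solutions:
 f(y) = C1


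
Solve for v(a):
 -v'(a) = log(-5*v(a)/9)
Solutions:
 Integral(1/(log(-_y) - 2*log(3) + log(5)), (_y, v(a))) = C1 - a


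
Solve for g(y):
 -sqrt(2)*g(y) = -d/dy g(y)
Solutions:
 g(y) = C1*exp(sqrt(2)*y)


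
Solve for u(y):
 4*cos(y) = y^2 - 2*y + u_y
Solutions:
 u(y) = C1 - y^3/3 + y^2 + 4*sin(y)


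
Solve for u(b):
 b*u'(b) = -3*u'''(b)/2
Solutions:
 u(b) = C1 + Integral(C2*airyai(-2^(1/3)*3^(2/3)*b/3) + C3*airybi(-2^(1/3)*3^(2/3)*b/3), b)


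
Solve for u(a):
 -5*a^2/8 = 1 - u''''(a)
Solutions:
 u(a) = C1 + C2*a + C3*a^2 + C4*a^3 + a^6/576 + a^4/24


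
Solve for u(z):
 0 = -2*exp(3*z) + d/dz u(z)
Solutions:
 u(z) = C1 + 2*exp(3*z)/3


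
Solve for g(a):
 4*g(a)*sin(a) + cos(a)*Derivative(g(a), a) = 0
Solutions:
 g(a) = C1*cos(a)^4


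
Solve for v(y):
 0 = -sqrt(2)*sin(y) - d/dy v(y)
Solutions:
 v(y) = C1 + sqrt(2)*cos(y)


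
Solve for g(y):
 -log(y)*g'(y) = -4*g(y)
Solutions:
 g(y) = C1*exp(4*li(y))


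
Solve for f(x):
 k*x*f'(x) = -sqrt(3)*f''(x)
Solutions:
 f(x) = Piecewise((-sqrt(2)*3^(1/4)*sqrt(pi)*C1*erf(sqrt(2)*3^(3/4)*sqrt(k)*x/6)/(2*sqrt(k)) - C2, (k > 0) | (k < 0)), (-C1*x - C2, True))


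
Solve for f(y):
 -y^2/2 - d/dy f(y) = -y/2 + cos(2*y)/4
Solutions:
 f(y) = C1 - y^3/6 + y^2/4 - sin(2*y)/8


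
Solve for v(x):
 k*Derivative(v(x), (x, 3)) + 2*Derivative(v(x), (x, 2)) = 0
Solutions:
 v(x) = C1 + C2*x + C3*exp(-2*x/k)


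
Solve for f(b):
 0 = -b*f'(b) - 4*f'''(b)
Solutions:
 f(b) = C1 + Integral(C2*airyai(-2^(1/3)*b/2) + C3*airybi(-2^(1/3)*b/2), b)


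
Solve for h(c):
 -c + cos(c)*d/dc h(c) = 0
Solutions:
 h(c) = C1 + Integral(c/cos(c), c)


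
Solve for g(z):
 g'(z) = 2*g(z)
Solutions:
 g(z) = C1*exp(2*z)


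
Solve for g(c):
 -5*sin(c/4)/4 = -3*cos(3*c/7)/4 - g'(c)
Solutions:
 g(c) = C1 - 7*sin(3*c/7)/4 - 5*cos(c/4)


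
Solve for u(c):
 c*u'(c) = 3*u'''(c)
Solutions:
 u(c) = C1 + Integral(C2*airyai(3^(2/3)*c/3) + C3*airybi(3^(2/3)*c/3), c)


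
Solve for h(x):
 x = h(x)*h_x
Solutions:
 h(x) = -sqrt(C1 + x^2)
 h(x) = sqrt(C1 + x^2)


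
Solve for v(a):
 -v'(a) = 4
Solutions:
 v(a) = C1 - 4*a


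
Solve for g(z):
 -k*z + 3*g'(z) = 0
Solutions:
 g(z) = C1 + k*z^2/6


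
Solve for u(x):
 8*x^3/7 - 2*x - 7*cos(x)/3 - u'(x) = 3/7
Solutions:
 u(x) = C1 + 2*x^4/7 - x^2 - 3*x/7 - 7*sin(x)/3


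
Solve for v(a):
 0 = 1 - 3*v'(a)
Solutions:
 v(a) = C1 + a/3


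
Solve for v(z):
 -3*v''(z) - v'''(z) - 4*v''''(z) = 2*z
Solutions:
 v(z) = C1 + C2*z - z^3/9 + z^2/9 + (C3*sin(sqrt(47)*z/8) + C4*cos(sqrt(47)*z/8))*exp(-z/8)


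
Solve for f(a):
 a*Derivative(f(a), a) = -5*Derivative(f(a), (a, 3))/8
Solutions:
 f(a) = C1 + Integral(C2*airyai(-2*5^(2/3)*a/5) + C3*airybi(-2*5^(2/3)*a/5), a)


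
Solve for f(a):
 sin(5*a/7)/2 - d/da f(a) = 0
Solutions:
 f(a) = C1 - 7*cos(5*a/7)/10


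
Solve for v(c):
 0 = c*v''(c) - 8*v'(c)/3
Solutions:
 v(c) = C1 + C2*c^(11/3)


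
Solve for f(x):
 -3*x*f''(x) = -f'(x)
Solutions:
 f(x) = C1 + C2*x^(4/3)


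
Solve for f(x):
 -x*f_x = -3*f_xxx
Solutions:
 f(x) = C1 + Integral(C2*airyai(3^(2/3)*x/3) + C3*airybi(3^(2/3)*x/3), x)


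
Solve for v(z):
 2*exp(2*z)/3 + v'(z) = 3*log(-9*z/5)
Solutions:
 v(z) = C1 + 3*z*log(-z) + 3*z*(-log(5) - 1 + 2*log(3)) - exp(2*z)/3


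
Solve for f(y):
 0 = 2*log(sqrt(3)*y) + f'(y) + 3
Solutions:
 f(y) = C1 - 2*y*log(y) - y*log(3) - y


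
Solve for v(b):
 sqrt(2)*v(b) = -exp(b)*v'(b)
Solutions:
 v(b) = C1*exp(sqrt(2)*exp(-b))


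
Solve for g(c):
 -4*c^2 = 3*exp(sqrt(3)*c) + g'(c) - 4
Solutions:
 g(c) = C1 - 4*c^3/3 + 4*c - sqrt(3)*exp(sqrt(3)*c)


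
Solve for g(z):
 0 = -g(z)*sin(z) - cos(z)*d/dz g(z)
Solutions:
 g(z) = C1*cos(z)


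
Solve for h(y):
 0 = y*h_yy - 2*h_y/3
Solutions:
 h(y) = C1 + C2*y^(5/3)


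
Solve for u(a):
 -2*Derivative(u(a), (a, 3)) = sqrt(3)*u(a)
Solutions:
 u(a) = C3*exp(-2^(2/3)*3^(1/6)*a/2) + (C1*sin(6^(2/3)*a/4) + C2*cos(6^(2/3)*a/4))*exp(2^(2/3)*3^(1/6)*a/4)


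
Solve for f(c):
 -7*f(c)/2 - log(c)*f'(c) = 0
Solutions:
 f(c) = C1*exp(-7*li(c)/2)


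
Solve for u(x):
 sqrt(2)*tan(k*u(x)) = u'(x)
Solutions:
 u(x) = Piecewise((-asin(exp(C1*k + sqrt(2)*k*x))/k + pi/k, Ne(k, 0)), (nan, True))
 u(x) = Piecewise((asin(exp(C1*k + sqrt(2)*k*x))/k, Ne(k, 0)), (nan, True))


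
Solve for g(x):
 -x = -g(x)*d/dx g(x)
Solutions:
 g(x) = -sqrt(C1 + x^2)
 g(x) = sqrt(C1 + x^2)


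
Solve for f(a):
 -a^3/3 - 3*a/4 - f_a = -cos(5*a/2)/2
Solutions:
 f(a) = C1 - a^4/12 - 3*a^2/8 + sin(5*a/2)/5


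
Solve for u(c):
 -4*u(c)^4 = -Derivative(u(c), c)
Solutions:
 u(c) = (-1/(C1 + 12*c))^(1/3)
 u(c) = (-1/(C1 + 4*c))^(1/3)*(-3^(2/3) - 3*3^(1/6)*I)/6
 u(c) = (-1/(C1 + 4*c))^(1/3)*(-3^(2/3) + 3*3^(1/6)*I)/6


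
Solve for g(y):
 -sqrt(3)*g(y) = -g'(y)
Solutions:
 g(y) = C1*exp(sqrt(3)*y)


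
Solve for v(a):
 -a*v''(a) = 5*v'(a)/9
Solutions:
 v(a) = C1 + C2*a^(4/9)


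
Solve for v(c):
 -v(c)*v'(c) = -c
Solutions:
 v(c) = -sqrt(C1 + c^2)
 v(c) = sqrt(C1 + c^2)


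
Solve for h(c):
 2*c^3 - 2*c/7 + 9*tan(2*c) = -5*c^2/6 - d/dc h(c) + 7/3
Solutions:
 h(c) = C1 - c^4/2 - 5*c^3/18 + c^2/7 + 7*c/3 + 9*log(cos(2*c))/2


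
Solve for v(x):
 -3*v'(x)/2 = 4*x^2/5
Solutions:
 v(x) = C1 - 8*x^3/45


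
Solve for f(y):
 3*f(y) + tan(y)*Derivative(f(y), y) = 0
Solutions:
 f(y) = C1/sin(y)^3


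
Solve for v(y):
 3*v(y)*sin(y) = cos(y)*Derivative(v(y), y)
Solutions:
 v(y) = C1/cos(y)^3


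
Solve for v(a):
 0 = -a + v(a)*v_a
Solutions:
 v(a) = -sqrt(C1 + a^2)
 v(a) = sqrt(C1 + a^2)


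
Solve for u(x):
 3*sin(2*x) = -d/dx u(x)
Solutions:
 u(x) = C1 + 3*cos(2*x)/2


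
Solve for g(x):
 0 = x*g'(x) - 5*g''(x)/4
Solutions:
 g(x) = C1 + C2*erfi(sqrt(10)*x/5)


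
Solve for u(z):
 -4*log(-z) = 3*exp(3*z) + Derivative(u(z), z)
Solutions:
 u(z) = C1 - 4*z*log(-z) + 4*z - exp(3*z)


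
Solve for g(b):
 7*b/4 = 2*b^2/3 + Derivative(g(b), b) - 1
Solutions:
 g(b) = C1 - 2*b^3/9 + 7*b^2/8 + b


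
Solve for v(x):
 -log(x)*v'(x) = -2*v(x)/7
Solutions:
 v(x) = C1*exp(2*li(x)/7)


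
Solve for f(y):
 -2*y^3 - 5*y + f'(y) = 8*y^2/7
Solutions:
 f(y) = C1 + y^4/2 + 8*y^3/21 + 5*y^2/2


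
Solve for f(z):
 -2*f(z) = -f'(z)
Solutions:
 f(z) = C1*exp(2*z)


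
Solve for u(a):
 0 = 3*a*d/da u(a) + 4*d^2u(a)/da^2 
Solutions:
 u(a) = C1 + C2*erf(sqrt(6)*a/4)


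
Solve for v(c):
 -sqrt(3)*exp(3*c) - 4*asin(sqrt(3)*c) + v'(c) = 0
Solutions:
 v(c) = C1 + 4*c*asin(sqrt(3)*c) + 4*sqrt(3)*sqrt(1 - 3*c^2)/3 + sqrt(3)*exp(3*c)/3


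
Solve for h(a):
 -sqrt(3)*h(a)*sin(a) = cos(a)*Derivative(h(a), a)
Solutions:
 h(a) = C1*cos(a)^(sqrt(3))


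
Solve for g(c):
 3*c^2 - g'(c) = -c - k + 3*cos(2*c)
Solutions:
 g(c) = C1 + c^3 + c^2/2 + c*k - 3*sin(2*c)/2


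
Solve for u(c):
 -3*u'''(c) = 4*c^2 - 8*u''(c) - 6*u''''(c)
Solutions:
 u(c) = C1 + C2*c + c^4/24 + c^3/16 - 39*c^2/128 + (C3*sin(sqrt(183)*c/12) + C4*cos(sqrt(183)*c/12))*exp(c/4)


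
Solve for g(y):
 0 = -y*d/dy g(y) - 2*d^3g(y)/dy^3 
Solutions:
 g(y) = C1 + Integral(C2*airyai(-2^(2/3)*y/2) + C3*airybi(-2^(2/3)*y/2), y)


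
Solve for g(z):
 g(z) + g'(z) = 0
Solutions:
 g(z) = C1*exp(-z)


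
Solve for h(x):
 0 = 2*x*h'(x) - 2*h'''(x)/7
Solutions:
 h(x) = C1 + Integral(C2*airyai(7^(1/3)*x) + C3*airybi(7^(1/3)*x), x)


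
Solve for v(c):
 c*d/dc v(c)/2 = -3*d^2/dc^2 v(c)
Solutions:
 v(c) = C1 + C2*erf(sqrt(3)*c/6)


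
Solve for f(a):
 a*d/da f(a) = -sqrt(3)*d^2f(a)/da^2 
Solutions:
 f(a) = C1 + C2*erf(sqrt(2)*3^(3/4)*a/6)


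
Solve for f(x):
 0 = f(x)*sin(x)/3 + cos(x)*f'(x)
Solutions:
 f(x) = C1*cos(x)^(1/3)


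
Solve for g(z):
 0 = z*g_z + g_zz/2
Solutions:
 g(z) = C1 + C2*erf(z)


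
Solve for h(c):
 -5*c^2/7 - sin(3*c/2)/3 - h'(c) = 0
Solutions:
 h(c) = C1 - 5*c^3/21 + 2*cos(3*c/2)/9


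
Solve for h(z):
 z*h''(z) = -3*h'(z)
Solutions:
 h(z) = C1 + C2/z^2


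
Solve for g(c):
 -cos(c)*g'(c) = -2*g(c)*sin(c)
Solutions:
 g(c) = C1/cos(c)^2


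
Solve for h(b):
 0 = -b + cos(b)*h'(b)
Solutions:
 h(b) = C1 + Integral(b/cos(b), b)


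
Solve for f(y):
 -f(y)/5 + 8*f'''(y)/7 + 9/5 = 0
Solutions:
 f(y) = C3*exp(5^(2/3)*7^(1/3)*y/10) + (C1*sin(sqrt(3)*5^(2/3)*7^(1/3)*y/20) + C2*cos(sqrt(3)*5^(2/3)*7^(1/3)*y/20))*exp(-5^(2/3)*7^(1/3)*y/20) + 9


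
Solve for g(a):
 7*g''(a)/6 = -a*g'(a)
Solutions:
 g(a) = C1 + C2*erf(sqrt(21)*a/7)


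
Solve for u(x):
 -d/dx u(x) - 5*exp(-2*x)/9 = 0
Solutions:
 u(x) = C1 + 5*exp(-2*x)/18


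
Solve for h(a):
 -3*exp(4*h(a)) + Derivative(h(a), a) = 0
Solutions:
 h(a) = log(-(-1/(C1 + 12*a))^(1/4))
 h(a) = log(-1/(C1 + 12*a))/4
 h(a) = log(-I*(-1/(C1 + 12*a))^(1/4))
 h(a) = log(I*(-1/(C1 + 12*a))^(1/4))


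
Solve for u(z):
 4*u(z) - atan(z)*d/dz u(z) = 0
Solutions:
 u(z) = C1*exp(4*Integral(1/atan(z), z))


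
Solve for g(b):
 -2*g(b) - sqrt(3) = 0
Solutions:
 g(b) = -sqrt(3)/2


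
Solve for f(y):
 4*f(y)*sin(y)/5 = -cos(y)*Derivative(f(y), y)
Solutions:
 f(y) = C1*cos(y)^(4/5)


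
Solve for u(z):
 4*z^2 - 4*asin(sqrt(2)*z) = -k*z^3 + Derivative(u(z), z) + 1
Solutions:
 u(z) = C1 + k*z^4/4 + 4*z^3/3 - 4*z*asin(sqrt(2)*z) - z - 2*sqrt(2)*sqrt(1 - 2*z^2)


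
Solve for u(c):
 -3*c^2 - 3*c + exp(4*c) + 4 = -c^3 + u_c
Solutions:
 u(c) = C1 + c^4/4 - c^3 - 3*c^2/2 + 4*c + exp(4*c)/4


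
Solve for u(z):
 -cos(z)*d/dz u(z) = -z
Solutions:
 u(z) = C1 + Integral(z/cos(z), z)


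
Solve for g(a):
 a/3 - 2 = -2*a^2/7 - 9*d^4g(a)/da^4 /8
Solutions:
 g(a) = C1 + C2*a + C3*a^2 + C4*a^3 - 2*a^6/2835 - a^5/405 + 2*a^4/27


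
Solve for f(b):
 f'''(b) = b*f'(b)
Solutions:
 f(b) = C1 + Integral(C2*airyai(b) + C3*airybi(b), b)


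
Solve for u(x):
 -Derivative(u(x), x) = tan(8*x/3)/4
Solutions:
 u(x) = C1 + 3*log(cos(8*x/3))/32


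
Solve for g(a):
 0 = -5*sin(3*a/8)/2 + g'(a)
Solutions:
 g(a) = C1 - 20*cos(3*a/8)/3


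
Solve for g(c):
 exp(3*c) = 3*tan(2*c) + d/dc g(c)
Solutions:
 g(c) = C1 + exp(3*c)/3 + 3*log(cos(2*c))/2


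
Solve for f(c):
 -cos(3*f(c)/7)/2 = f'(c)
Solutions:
 c/2 - 7*log(sin(3*f(c)/7) - 1)/6 + 7*log(sin(3*f(c)/7) + 1)/6 = C1


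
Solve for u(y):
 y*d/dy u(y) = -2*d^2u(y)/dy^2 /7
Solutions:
 u(y) = C1 + C2*erf(sqrt(7)*y/2)


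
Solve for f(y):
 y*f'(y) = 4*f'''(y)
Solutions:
 f(y) = C1 + Integral(C2*airyai(2^(1/3)*y/2) + C3*airybi(2^(1/3)*y/2), y)


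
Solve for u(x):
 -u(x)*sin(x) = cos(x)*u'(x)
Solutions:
 u(x) = C1*cos(x)


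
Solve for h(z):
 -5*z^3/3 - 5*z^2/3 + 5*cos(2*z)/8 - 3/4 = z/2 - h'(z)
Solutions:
 h(z) = C1 + 5*z^4/12 + 5*z^3/9 + z^2/4 + 3*z/4 - 5*sin(2*z)/16


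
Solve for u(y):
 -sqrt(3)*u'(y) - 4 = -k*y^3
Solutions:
 u(y) = C1 + sqrt(3)*k*y^4/12 - 4*sqrt(3)*y/3


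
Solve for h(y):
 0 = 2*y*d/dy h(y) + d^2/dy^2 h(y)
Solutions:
 h(y) = C1 + C2*erf(y)


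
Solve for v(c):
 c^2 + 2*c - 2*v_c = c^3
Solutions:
 v(c) = C1 - c^4/8 + c^3/6 + c^2/2


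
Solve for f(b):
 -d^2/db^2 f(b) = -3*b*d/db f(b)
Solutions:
 f(b) = C1 + C2*erfi(sqrt(6)*b/2)


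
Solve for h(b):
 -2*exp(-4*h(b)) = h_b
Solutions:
 h(b) = log(-I*(C1 - 8*b)^(1/4))
 h(b) = log(I*(C1 - 8*b)^(1/4))
 h(b) = log(-(C1 - 8*b)^(1/4))
 h(b) = log(C1 - 8*b)/4


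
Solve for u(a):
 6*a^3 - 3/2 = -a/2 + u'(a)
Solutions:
 u(a) = C1 + 3*a^4/2 + a^2/4 - 3*a/2


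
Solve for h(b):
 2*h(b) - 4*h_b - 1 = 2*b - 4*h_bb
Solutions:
 h(b) = b + (C1*sin(b/2) + C2*cos(b/2))*exp(b/2) + 5/2


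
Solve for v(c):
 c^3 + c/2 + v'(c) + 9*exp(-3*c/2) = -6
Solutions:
 v(c) = C1 - c^4/4 - c^2/4 - 6*c + 6*exp(-3*c/2)


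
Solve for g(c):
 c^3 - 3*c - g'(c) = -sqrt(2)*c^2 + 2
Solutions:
 g(c) = C1 + c^4/4 + sqrt(2)*c^3/3 - 3*c^2/2 - 2*c


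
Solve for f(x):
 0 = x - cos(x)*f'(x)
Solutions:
 f(x) = C1 + Integral(x/cos(x), x)


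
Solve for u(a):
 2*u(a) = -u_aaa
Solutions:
 u(a) = C3*exp(-2^(1/3)*a) + (C1*sin(2^(1/3)*sqrt(3)*a/2) + C2*cos(2^(1/3)*sqrt(3)*a/2))*exp(2^(1/3)*a/2)


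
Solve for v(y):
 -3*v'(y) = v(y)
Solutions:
 v(y) = C1*exp(-y/3)


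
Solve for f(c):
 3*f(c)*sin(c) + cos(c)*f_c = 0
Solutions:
 f(c) = C1*cos(c)^3


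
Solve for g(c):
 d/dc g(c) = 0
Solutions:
 g(c) = C1


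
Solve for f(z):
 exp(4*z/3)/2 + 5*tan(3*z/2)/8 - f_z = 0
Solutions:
 f(z) = C1 + 3*exp(4*z/3)/8 - 5*log(cos(3*z/2))/12


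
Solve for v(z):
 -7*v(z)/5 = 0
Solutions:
 v(z) = 0


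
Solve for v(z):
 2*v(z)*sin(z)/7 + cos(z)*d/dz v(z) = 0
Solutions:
 v(z) = C1*cos(z)^(2/7)


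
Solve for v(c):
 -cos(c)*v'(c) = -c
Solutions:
 v(c) = C1 + Integral(c/cos(c), c)


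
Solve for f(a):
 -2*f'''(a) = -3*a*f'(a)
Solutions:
 f(a) = C1 + Integral(C2*airyai(2^(2/3)*3^(1/3)*a/2) + C3*airybi(2^(2/3)*3^(1/3)*a/2), a)


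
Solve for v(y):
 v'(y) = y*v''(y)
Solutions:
 v(y) = C1 + C2*y^2


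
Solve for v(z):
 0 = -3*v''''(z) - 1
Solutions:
 v(z) = C1 + C2*z + C3*z^2 + C4*z^3 - z^4/72


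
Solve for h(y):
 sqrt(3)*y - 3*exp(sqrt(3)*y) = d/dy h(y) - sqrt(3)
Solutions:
 h(y) = C1 + sqrt(3)*y^2/2 + sqrt(3)*y - sqrt(3)*exp(sqrt(3)*y)


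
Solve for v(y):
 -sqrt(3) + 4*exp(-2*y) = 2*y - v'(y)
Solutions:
 v(y) = C1 + y^2 + sqrt(3)*y + 2*exp(-2*y)


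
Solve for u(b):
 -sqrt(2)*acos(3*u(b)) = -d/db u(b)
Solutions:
 Integral(1/acos(3*_y), (_y, u(b))) = C1 + sqrt(2)*b


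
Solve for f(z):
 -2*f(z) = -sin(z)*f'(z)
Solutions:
 f(z) = C1*(cos(z) - 1)/(cos(z) + 1)


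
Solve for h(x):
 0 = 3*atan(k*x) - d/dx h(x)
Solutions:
 h(x) = C1 + 3*Piecewise((x*atan(k*x) - log(k^2*x^2 + 1)/(2*k), Ne(k, 0)), (0, True))


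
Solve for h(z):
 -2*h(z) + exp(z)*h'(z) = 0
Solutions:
 h(z) = C1*exp(-2*exp(-z))


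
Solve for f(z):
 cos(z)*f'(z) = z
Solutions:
 f(z) = C1 + Integral(z/cos(z), z)


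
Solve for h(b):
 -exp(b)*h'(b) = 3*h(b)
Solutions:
 h(b) = C1*exp(3*exp(-b))


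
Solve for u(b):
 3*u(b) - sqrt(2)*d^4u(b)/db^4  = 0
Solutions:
 u(b) = C1*exp(-2^(7/8)*3^(1/4)*b/2) + C2*exp(2^(7/8)*3^(1/4)*b/2) + C3*sin(2^(7/8)*3^(1/4)*b/2) + C4*cos(2^(7/8)*3^(1/4)*b/2)


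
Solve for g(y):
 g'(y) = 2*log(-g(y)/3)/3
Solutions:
 -3*Integral(1/(log(-_y) - log(3)), (_y, g(y)))/2 = C1 - y


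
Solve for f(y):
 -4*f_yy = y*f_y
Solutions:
 f(y) = C1 + C2*erf(sqrt(2)*y/4)


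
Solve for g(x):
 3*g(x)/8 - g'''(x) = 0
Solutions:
 g(x) = C3*exp(3^(1/3)*x/2) + (C1*sin(3^(5/6)*x/4) + C2*cos(3^(5/6)*x/4))*exp(-3^(1/3)*x/4)


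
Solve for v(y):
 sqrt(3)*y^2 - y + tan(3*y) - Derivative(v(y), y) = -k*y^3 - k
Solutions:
 v(y) = C1 + k*y^4/4 + k*y + sqrt(3)*y^3/3 - y^2/2 - log(cos(3*y))/3


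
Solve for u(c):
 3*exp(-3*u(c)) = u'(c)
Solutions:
 u(c) = log(C1 + 9*c)/3
 u(c) = log((-3^(1/3) - 3^(5/6)*I)*(C1 + 3*c)^(1/3)/2)
 u(c) = log((-3^(1/3) + 3^(5/6)*I)*(C1 + 3*c)^(1/3)/2)


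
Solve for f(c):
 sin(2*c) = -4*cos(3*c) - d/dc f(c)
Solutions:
 f(c) = C1 - 4*sin(3*c)/3 + cos(2*c)/2


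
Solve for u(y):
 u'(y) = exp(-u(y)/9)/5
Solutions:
 u(y) = 9*log(C1 + y/45)


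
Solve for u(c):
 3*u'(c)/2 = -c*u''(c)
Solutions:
 u(c) = C1 + C2/sqrt(c)


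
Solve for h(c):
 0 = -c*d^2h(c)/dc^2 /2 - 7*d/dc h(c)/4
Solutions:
 h(c) = C1 + C2/c^(5/2)


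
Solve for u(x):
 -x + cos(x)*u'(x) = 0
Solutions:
 u(x) = C1 + Integral(x/cos(x), x)


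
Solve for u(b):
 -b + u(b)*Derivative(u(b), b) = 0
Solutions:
 u(b) = -sqrt(C1 + b^2)
 u(b) = sqrt(C1 + b^2)


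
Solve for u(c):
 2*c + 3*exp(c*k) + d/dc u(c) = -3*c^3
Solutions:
 u(c) = C1 - 3*c^4/4 - c^2 - 3*exp(c*k)/k


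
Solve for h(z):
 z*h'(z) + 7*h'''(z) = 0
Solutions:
 h(z) = C1 + Integral(C2*airyai(-7^(2/3)*z/7) + C3*airybi(-7^(2/3)*z/7), z)


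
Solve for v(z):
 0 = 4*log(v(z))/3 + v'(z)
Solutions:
 li(v(z)) = C1 - 4*z/3


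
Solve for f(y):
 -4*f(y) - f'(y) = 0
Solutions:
 f(y) = C1*exp(-4*y)


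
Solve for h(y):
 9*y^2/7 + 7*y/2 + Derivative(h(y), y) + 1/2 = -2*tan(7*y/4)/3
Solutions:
 h(y) = C1 - 3*y^3/7 - 7*y^2/4 - y/2 + 8*log(cos(7*y/4))/21


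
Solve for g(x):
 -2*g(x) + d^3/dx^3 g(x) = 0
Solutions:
 g(x) = C3*exp(2^(1/3)*x) + (C1*sin(2^(1/3)*sqrt(3)*x/2) + C2*cos(2^(1/3)*sqrt(3)*x/2))*exp(-2^(1/3)*x/2)


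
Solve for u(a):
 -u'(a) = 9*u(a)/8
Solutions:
 u(a) = C1*exp(-9*a/8)


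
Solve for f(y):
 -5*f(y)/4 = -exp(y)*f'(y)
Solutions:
 f(y) = C1*exp(-5*exp(-y)/4)


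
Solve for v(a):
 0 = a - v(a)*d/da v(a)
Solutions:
 v(a) = -sqrt(C1 + a^2)
 v(a) = sqrt(C1 + a^2)


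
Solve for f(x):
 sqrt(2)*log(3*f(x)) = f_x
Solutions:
 -sqrt(2)*Integral(1/(log(_y) + log(3)), (_y, f(x)))/2 = C1 - x


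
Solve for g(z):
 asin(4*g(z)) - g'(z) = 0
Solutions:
 Integral(1/asin(4*_y), (_y, g(z))) = C1 + z


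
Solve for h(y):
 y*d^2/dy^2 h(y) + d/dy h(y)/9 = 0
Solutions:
 h(y) = C1 + C2*y^(8/9)


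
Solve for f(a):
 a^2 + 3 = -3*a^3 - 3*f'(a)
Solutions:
 f(a) = C1 - a^4/4 - a^3/9 - a


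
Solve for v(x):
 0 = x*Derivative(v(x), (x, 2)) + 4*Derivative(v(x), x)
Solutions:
 v(x) = C1 + C2/x^3


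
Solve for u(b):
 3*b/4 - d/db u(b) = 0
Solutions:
 u(b) = C1 + 3*b^2/8


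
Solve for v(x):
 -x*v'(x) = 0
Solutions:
 v(x) = C1


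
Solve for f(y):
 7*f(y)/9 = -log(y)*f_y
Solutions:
 f(y) = C1*exp(-7*li(y)/9)


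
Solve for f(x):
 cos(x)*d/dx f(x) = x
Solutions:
 f(x) = C1 + Integral(x/cos(x), x)


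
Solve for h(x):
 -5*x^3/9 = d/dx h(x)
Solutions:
 h(x) = C1 - 5*x^4/36


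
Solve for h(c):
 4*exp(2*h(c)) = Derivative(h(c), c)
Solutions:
 h(c) = log(-sqrt(-1/(C1 + 4*c))) - log(2)/2
 h(c) = log(-1/(C1 + 4*c))/2 - log(2)/2


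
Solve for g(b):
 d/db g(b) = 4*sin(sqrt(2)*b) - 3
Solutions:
 g(b) = C1 - 3*b - 2*sqrt(2)*cos(sqrt(2)*b)


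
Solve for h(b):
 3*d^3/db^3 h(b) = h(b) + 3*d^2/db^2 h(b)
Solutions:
 h(b) = C1*exp(b*(-2^(2/3)*(3*sqrt(13) + 11)^(1/3) - 2*2^(1/3)/(3*sqrt(13) + 11)^(1/3) + 4)/12)*sin(2^(1/3)*sqrt(3)*b*(-2^(1/3)*(3*sqrt(13) + 11)^(1/3) + 2/(3*sqrt(13) + 11)^(1/3))/12) + C2*exp(b*(-2^(2/3)*(3*sqrt(13) + 11)^(1/3) - 2*2^(1/3)/(3*sqrt(13) + 11)^(1/3) + 4)/12)*cos(2^(1/3)*sqrt(3)*b*(-2^(1/3)*(3*sqrt(13) + 11)^(1/3) + 2/(3*sqrt(13) + 11)^(1/3))/12) + C3*exp(b*(2*2^(1/3)/(3*sqrt(13) + 11)^(1/3) + 2 + 2^(2/3)*(3*sqrt(13) + 11)^(1/3))/6)


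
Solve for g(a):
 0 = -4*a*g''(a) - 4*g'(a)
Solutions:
 g(a) = C1 + C2*log(a)


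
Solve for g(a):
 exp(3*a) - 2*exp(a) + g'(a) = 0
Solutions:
 g(a) = C1 - exp(3*a)/3 + 2*exp(a)


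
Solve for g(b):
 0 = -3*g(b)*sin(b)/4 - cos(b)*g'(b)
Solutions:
 g(b) = C1*cos(b)^(3/4)


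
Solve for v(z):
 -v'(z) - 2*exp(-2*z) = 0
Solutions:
 v(z) = C1 + exp(-2*z)


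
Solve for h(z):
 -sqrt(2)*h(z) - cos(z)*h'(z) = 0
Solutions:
 h(z) = C1*(sin(z) - 1)^(sqrt(2)/2)/(sin(z) + 1)^(sqrt(2)/2)


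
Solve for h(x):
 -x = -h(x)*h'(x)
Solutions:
 h(x) = -sqrt(C1 + x^2)
 h(x) = sqrt(C1 + x^2)


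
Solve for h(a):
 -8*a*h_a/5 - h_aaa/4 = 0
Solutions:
 h(a) = C1 + Integral(C2*airyai(-2*10^(2/3)*a/5) + C3*airybi(-2*10^(2/3)*a/5), a)


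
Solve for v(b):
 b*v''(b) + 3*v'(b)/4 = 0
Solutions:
 v(b) = C1 + C2*b^(1/4)


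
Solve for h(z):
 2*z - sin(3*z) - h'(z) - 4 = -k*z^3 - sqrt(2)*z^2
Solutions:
 h(z) = C1 + k*z^4/4 + sqrt(2)*z^3/3 + z^2 - 4*z + cos(3*z)/3


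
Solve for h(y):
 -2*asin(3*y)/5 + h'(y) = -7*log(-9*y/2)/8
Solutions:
 h(y) = C1 - 7*y*log(-y)/8 + 2*y*asin(3*y)/5 - 7*y*log(3)/4 + 7*y*log(2)/8 + 7*y/8 + 2*sqrt(1 - 9*y^2)/15


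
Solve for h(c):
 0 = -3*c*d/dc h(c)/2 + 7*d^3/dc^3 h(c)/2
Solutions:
 h(c) = C1 + Integral(C2*airyai(3^(1/3)*7^(2/3)*c/7) + C3*airybi(3^(1/3)*7^(2/3)*c/7), c)


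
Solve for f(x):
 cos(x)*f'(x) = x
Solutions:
 f(x) = C1 + Integral(x/cos(x), x)


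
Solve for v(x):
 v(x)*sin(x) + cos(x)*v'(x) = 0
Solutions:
 v(x) = C1*cos(x)


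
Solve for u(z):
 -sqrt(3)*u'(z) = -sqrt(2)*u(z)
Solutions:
 u(z) = C1*exp(sqrt(6)*z/3)


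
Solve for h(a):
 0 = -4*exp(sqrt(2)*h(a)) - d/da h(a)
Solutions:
 h(a) = sqrt(2)*(2*log(1/(C1 + 4*a)) - log(2))/4


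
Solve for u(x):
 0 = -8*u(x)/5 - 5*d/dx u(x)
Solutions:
 u(x) = C1*exp(-8*x/25)


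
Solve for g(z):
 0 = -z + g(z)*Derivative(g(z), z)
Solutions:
 g(z) = -sqrt(C1 + z^2)
 g(z) = sqrt(C1 + z^2)


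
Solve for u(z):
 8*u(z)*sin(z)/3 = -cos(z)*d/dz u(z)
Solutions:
 u(z) = C1*cos(z)^(8/3)


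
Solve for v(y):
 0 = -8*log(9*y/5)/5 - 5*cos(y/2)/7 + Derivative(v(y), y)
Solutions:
 v(y) = C1 + 8*y*log(y)/5 - 8*y*log(5)/5 - 8*y/5 + 16*y*log(3)/5 + 10*sin(y/2)/7


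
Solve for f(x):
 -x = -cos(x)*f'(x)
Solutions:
 f(x) = C1 + Integral(x/cos(x), x)


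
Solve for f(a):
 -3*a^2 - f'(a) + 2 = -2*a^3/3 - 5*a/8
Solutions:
 f(a) = C1 + a^4/6 - a^3 + 5*a^2/16 + 2*a


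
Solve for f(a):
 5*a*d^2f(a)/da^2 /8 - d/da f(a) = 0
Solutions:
 f(a) = C1 + C2*a^(13/5)


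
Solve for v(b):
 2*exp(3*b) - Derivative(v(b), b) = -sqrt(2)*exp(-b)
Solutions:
 v(b) = C1 + 2*exp(3*b)/3 - sqrt(2)*exp(-b)


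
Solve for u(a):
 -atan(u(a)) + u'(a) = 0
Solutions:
 Integral(1/atan(_y), (_y, u(a))) = C1 + a


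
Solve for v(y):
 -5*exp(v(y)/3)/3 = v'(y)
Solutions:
 v(y) = 3*log(1/(C1 + 5*y)) + 6*log(3)


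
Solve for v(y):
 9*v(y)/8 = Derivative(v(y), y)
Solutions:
 v(y) = C1*exp(9*y/8)


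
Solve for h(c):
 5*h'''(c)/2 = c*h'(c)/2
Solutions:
 h(c) = C1 + Integral(C2*airyai(5^(2/3)*c/5) + C3*airybi(5^(2/3)*c/5), c)


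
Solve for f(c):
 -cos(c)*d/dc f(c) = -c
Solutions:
 f(c) = C1 + Integral(c/cos(c), c)


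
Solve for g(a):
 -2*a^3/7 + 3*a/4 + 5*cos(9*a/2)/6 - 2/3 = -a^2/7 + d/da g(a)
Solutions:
 g(a) = C1 - a^4/14 + a^3/21 + 3*a^2/8 - 2*a/3 + 5*sin(9*a/2)/27


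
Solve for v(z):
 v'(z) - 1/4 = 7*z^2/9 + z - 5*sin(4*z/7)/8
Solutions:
 v(z) = C1 + 7*z^3/27 + z^2/2 + z/4 + 35*cos(4*z/7)/32


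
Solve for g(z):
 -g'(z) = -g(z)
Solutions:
 g(z) = C1*exp(z)


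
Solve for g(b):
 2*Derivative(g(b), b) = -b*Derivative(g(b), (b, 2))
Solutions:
 g(b) = C1 + C2/b


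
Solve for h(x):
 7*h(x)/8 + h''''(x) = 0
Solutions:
 h(x) = (C1*sin(2^(3/4)*7^(1/4)*x/4) + C2*cos(2^(3/4)*7^(1/4)*x/4))*exp(-2^(3/4)*7^(1/4)*x/4) + (C3*sin(2^(3/4)*7^(1/4)*x/4) + C4*cos(2^(3/4)*7^(1/4)*x/4))*exp(2^(3/4)*7^(1/4)*x/4)


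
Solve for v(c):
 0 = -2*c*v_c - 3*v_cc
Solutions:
 v(c) = C1 + C2*erf(sqrt(3)*c/3)


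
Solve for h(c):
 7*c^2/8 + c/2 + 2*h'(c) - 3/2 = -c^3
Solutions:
 h(c) = C1 - c^4/8 - 7*c^3/48 - c^2/8 + 3*c/4


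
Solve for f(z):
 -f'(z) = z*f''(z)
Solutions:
 f(z) = C1 + C2*log(z)


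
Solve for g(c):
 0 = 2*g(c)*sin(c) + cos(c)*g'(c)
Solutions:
 g(c) = C1*cos(c)^2


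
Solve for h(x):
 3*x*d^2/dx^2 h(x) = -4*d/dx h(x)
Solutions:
 h(x) = C1 + C2/x^(1/3)


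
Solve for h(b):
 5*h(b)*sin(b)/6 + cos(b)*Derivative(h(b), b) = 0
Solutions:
 h(b) = C1*cos(b)^(5/6)


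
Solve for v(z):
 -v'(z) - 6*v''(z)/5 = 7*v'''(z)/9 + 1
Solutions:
 v(z) = C1 - z + (C2*sin(3*sqrt(94)*z/35) + C3*cos(3*sqrt(94)*z/35))*exp(-27*z/35)


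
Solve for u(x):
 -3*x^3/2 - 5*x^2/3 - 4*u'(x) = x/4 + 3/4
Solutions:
 u(x) = C1 - 3*x^4/32 - 5*x^3/36 - x^2/32 - 3*x/16


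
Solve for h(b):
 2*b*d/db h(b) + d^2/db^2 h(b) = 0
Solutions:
 h(b) = C1 + C2*erf(b)


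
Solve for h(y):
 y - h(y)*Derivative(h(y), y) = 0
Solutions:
 h(y) = -sqrt(C1 + y^2)
 h(y) = sqrt(C1 + y^2)


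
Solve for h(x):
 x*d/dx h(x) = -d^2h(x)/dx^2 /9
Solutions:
 h(x) = C1 + C2*erf(3*sqrt(2)*x/2)


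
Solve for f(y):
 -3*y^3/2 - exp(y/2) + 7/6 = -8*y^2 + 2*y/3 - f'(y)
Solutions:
 f(y) = C1 + 3*y^4/8 - 8*y^3/3 + y^2/3 - 7*y/6 + 2*exp(y/2)


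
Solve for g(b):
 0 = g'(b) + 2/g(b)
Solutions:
 g(b) = -sqrt(C1 - 4*b)
 g(b) = sqrt(C1 - 4*b)


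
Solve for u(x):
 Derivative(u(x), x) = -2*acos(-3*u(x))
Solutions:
 Integral(1/acos(-3*_y), (_y, u(x))) = C1 - 2*x


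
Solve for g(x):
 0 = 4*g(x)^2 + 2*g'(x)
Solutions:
 g(x) = 1/(C1 + 2*x)


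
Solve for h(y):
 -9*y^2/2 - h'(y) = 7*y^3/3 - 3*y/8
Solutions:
 h(y) = C1 - 7*y^4/12 - 3*y^3/2 + 3*y^2/16


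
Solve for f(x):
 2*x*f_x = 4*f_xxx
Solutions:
 f(x) = C1 + Integral(C2*airyai(2^(2/3)*x/2) + C3*airybi(2^(2/3)*x/2), x)


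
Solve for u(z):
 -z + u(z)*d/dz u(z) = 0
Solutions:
 u(z) = -sqrt(C1 + z^2)
 u(z) = sqrt(C1 + z^2)


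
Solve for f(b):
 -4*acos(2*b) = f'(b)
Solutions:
 f(b) = C1 - 4*b*acos(2*b) + 2*sqrt(1 - 4*b^2)


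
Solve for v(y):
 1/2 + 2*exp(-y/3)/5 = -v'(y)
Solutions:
 v(y) = C1 - y/2 + 6*exp(-y/3)/5


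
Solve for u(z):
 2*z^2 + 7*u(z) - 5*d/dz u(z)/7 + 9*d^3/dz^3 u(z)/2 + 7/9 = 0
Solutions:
 u(z) = C1*exp(z*(10/(sqrt(85745121)/441 + 21)^(1/3) + 21*(sqrt(85745121)/441 + 21)^(1/3))/126)*sin(sqrt(3)*z*(-21*(sqrt(85745121)/441 + 21)^(1/3) + 10/(sqrt(85745121)/441 + 21)^(1/3))/126) + C2*exp(z*(10/(sqrt(85745121)/441 + 21)^(1/3) + 21*(sqrt(85745121)/441 + 21)^(1/3))/126)*cos(sqrt(3)*z*(-21*(sqrt(85745121)/441 + 21)^(1/3) + 10/(sqrt(85745121)/441 + 21)^(1/3))/126) + C3*exp(-z*(10/(sqrt(85745121)/441 + 21)^(1/3) + 21*(sqrt(85745121)/441 + 21)^(1/3))/63) - 2*z^2/7 - 20*z/343 - 17707/151263


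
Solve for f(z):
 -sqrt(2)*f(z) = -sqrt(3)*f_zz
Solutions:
 f(z) = C1*exp(-2^(1/4)*3^(3/4)*z/3) + C2*exp(2^(1/4)*3^(3/4)*z/3)


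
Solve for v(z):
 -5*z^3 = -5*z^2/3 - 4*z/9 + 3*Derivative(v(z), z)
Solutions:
 v(z) = C1 - 5*z^4/12 + 5*z^3/27 + 2*z^2/27


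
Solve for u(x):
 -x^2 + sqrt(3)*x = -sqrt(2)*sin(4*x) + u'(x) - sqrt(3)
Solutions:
 u(x) = C1 - x^3/3 + sqrt(3)*x^2/2 + sqrt(3)*x - sqrt(2)*cos(4*x)/4


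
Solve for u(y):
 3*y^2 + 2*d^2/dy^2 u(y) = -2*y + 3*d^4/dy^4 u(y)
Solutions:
 u(y) = C1 + C2*y + C3*exp(-sqrt(6)*y/3) + C4*exp(sqrt(6)*y/3) - y^4/8 - y^3/6 - 9*y^2/4


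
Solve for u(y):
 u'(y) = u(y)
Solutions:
 u(y) = C1*exp(y)


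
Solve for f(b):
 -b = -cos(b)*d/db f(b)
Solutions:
 f(b) = C1 + Integral(b/cos(b), b)


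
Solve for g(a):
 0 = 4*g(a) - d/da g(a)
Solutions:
 g(a) = C1*exp(4*a)


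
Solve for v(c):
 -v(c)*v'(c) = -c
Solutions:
 v(c) = -sqrt(C1 + c^2)
 v(c) = sqrt(C1 + c^2)


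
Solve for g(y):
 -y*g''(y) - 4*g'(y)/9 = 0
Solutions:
 g(y) = C1 + C2*y^(5/9)


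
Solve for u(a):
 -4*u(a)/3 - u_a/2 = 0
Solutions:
 u(a) = C1*exp(-8*a/3)


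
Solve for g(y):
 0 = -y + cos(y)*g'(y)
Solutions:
 g(y) = C1 + Integral(y/cos(y), y)


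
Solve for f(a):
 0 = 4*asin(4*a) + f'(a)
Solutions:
 f(a) = C1 - 4*a*asin(4*a) - sqrt(1 - 16*a^2)


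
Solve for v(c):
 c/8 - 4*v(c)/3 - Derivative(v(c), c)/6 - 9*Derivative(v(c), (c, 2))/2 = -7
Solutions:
 v(c) = 3*c/32 + (C1*sin(sqrt(863)*c/54) + C2*cos(sqrt(863)*c/54))*exp(-c/54) + 1341/256


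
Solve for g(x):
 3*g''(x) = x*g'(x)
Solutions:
 g(x) = C1 + C2*erfi(sqrt(6)*x/6)


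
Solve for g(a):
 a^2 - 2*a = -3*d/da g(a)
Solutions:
 g(a) = C1 - a^3/9 + a^2/3


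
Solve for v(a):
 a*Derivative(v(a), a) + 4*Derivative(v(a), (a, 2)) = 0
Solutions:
 v(a) = C1 + C2*erf(sqrt(2)*a/4)


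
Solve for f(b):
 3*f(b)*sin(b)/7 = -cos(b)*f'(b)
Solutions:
 f(b) = C1*cos(b)^(3/7)


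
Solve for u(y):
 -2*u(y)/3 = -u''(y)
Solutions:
 u(y) = C1*exp(-sqrt(6)*y/3) + C2*exp(sqrt(6)*y/3)


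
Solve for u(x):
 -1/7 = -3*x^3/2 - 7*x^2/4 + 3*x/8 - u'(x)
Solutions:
 u(x) = C1 - 3*x^4/8 - 7*x^3/12 + 3*x^2/16 + x/7


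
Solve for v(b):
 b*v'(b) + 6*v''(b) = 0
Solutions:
 v(b) = C1 + C2*erf(sqrt(3)*b/6)


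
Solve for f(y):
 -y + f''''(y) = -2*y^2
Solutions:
 f(y) = C1 + C2*y + C3*y^2 + C4*y^3 - y^6/180 + y^5/120


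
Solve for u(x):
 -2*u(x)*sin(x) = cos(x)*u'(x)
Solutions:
 u(x) = C1*cos(x)^2


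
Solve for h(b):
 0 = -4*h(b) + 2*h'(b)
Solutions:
 h(b) = C1*exp(2*b)


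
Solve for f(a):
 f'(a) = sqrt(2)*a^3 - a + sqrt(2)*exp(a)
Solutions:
 f(a) = C1 + sqrt(2)*a^4/4 - a^2/2 + sqrt(2)*exp(a)


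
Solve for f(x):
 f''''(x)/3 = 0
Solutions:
 f(x) = C1 + C2*x + C3*x^2 + C4*x^3


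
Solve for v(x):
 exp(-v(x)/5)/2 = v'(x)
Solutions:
 v(x) = 5*log(C1 + x/10)


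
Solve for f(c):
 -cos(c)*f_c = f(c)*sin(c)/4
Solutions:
 f(c) = C1*cos(c)^(1/4)


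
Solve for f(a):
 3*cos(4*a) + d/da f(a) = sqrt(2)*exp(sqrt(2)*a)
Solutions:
 f(a) = C1 + exp(sqrt(2)*a) - 3*sin(4*a)/4


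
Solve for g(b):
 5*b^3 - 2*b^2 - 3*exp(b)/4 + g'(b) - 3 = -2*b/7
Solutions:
 g(b) = C1 - 5*b^4/4 + 2*b^3/3 - b^2/7 + 3*b + 3*exp(b)/4


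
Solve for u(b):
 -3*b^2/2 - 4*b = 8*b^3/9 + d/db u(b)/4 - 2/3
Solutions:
 u(b) = C1 - 8*b^4/9 - 2*b^3 - 8*b^2 + 8*b/3


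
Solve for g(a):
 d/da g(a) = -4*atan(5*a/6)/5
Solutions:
 g(a) = C1 - 4*a*atan(5*a/6)/5 + 12*log(25*a^2 + 36)/25


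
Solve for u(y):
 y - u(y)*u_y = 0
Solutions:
 u(y) = -sqrt(C1 + y^2)
 u(y) = sqrt(C1 + y^2)


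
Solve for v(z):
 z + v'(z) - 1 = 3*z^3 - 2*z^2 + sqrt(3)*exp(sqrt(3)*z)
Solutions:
 v(z) = C1 + 3*z^4/4 - 2*z^3/3 - z^2/2 + z + exp(sqrt(3)*z)


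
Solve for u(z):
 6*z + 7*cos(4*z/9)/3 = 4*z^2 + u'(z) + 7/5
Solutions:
 u(z) = C1 - 4*z^3/3 + 3*z^2 - 7*z/5 + 21*sin(4*z/9)/4


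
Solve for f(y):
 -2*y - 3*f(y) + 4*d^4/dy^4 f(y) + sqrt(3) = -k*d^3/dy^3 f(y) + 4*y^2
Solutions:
 f(y) = C1*exp(y*(-k - 8*sqrt(k^2/64 + 2^(2/3)*(-3*k^2 + sqrt(9*k^4 + 16384))^(1/3)/8 - 4*2^(1/3)/(-3*k^2 + sqrt(9*k^4 + 16384))^(1/3)) + 8*sqrt(k^3/(256*sqrt(k^2/64 + 2^(2/3)*(-3*k^2 + sqrt(9*k^4 + 16384))^(1/3)/8 - 4*2^(1/3)/(-3*k^2 + sqrt(9*k^4 + 16384))^(1/3))) + k^2/32 - 2^(2/3)*(-3*k^2 + sqrt(9*k^4 + 16384))^(1/3)/8 + 4*2^(1/3)/(-3*k^2 + sqrt(9*k^4 + 16384))^(1/3)))/16) + C2*exp(y*(-k + 8*sqrt(k^2/64 + 2^(2/3)*(-3*k^2 + sqrt(9*k^4 + 16384))^(1/3)/8 - 4*2^(1/3)/(-3*k^2 + sqrt(9*k^4 + 16384))^(1/3)) - 8*sqrt(-k^3/(256*sqrt(k^2/64 + 2^(2/3)*(-3*k^2 + sqrt(9*k^4 + 16384))^(1/3)/8 - 4*2^(1/3)/(-3*k^2 + sqrt(9*k^4 + 16384))^(1/3))) + k^2/32 - 2^(2/3)*(-3*k^2 + sqrt(9*k^4 + 16384))^(1/3)/8 + 4*2^(1/3)/(-3*k^2 + sqrt(9*k^4 + 16384))^(1/3)))/16) + C3*exp(y*(-k + 8*sqrt(k^2/64 + 2^(2/3)*(-3*k^2 + sqrt(9*k^4 + 16384))^(1/3)/8 - 4*2^(1/3)/(-3*k^2 + sqrt(9*k^4 + 16384))^(1/3)) + 8*sqrt(-k^3/(256*sqrt(k^2/64 + 2^(2/3)*(-3*k^2 + sqrt(9*k^4 + 16384))^(1/3)/8 - 4*2^(1/3)/(-3*k^2 + sqrt(9*k^4 + 16384))^(1/3))) + k^2/32 - 2^(2/3)*(-3*k^2 + sqrt(9*k^4 + 16384))^(1/3)/8 + 4*2^(1/3)/(-3*k^2 + sqrt(9*k^4 + 16384))^(1/3)))/16) + C4*exp(-y*(k + 8*sqrt(k^2/64 + 2^(2/3)*(-3*k^2 + sqrt(9*k^4 + 16384))^(1/3)/8 - 4*2^(1/3)/(-3*k^2 + sqrt(9*k^4 + 16384))^(1/3)) + 8*sqrt(k^3/(256*sqrt(k^2/64 + 2^(2/3)*(-3*k^2 + sqrt(9*k^4 + 16384))^(1/3)/8 - 4*2^(1/3)/(-3*k^2 + sqrt(9*k^4 + 16384))^(1/3))) + k^2/32 - 2^(2/3)*(-3*k^2 + sqrt(9*k^4 + 16384))^(1/3)/8 + 4*2^(1/3)/(-3*k^2 + sqrt(9*k^4 + 16384))^(1/3)))/16) - 4*y^2/3 - 2*y/3 + sqrt(3)/3


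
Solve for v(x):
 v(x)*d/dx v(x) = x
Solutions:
 v(x) = -sqrt(C1 + x^2)
 v(x) = sqrt(C1 + x^2)


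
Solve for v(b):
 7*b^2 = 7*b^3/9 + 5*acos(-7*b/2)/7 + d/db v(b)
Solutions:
 v(b) = C1 - 7*b^4/36 + 7*b^3/3 - 5*b*acos(-7*b/2)/7 - 5*sqrt(4 - 49*b^2)/49


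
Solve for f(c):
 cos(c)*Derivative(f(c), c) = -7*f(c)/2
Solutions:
 f(c) = C1*(sin(c) - 1)^(7/4)/(sin(c) + 1)^(7/4)


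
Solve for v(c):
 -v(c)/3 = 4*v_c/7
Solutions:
 v(c) = C1*exp(-7*c/12)


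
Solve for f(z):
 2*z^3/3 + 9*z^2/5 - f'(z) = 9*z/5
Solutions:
 f(z) = C1 + z^4/6 + 3*z^3/5 - 9*z^2/10


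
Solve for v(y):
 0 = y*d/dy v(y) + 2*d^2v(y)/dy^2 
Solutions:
 v(y) = C1 + C2*erf(y/2)


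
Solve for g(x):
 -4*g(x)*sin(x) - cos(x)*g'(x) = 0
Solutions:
 g(x) = C1*cos(x)^4


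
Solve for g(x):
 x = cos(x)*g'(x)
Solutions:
 g(x) = C1 + Integral(x/cos(x), x)


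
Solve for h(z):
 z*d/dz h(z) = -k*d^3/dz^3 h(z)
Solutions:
 h(z) = C1 + Integral(C2*airyai(z*(-1/k)^(1/3)) + C3*airybi(z*(-1/k)^(1/3)), z)


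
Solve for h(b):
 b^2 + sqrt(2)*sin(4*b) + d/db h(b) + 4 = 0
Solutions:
 h(b) = C1 - b^3/3 - 4*b + sqrt(2)*cos(4*b)/4


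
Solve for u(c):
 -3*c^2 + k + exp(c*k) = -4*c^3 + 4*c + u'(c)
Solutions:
 u(c) = C1 + c^4 - c^3 - 2*c^2 + c*k + exp(c*k)/k


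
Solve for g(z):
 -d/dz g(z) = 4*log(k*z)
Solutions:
 g(z) = C1 - 4*z*log(k*z) + 4*z


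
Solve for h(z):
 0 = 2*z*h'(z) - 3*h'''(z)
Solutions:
 h(z) = C1 + Integral(C2*airyai(2^(1/3)*3^(2/3)*z/3) + C3*airybi(2^(1/3)*3^(2/3)*z/3), z)


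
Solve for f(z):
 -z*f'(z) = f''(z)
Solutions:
 f(z) = C1 + C2*erf(sqrt(2)*z/2)


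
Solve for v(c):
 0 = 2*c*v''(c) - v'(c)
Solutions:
 v(c) = C1 + C2*c^(3/2)


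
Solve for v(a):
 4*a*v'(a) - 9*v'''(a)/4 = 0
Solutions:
 v(a) = C1 + Integral(C2*airyai(2*6^(1/3)*a/3) + C3*airybi(2*6^(1/3)*a/3), a)


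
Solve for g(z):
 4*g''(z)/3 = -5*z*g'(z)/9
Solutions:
 g(z) = C1 + C2*erf(sqrt(30)*z/12)


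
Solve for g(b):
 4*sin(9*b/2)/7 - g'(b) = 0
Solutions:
 g(b) = C1 - 8*cos(9*b/2)/63


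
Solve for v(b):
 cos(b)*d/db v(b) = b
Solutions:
 v(b) = C1 + Integral(b/cos(b), b)


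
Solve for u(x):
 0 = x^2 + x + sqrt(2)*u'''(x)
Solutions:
 u(x) = C1 + C2*x + C3*x^2 - sqrt(2)*x^5/120 - sqrt(2)*x^4/48


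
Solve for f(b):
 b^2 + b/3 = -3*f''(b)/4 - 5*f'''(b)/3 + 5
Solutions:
 f(b) = C1 + C2*b + C3*exp(-9*b/20) - b^4/9 + 74*b^3/81 - 670*b^2/243


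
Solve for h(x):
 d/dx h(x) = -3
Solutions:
 h(x) = C1 - 3*x


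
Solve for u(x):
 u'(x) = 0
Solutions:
 u(x) = C1


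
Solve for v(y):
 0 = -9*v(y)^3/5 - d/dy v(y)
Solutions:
 v(y) = -sqrt(10)*sqrt(-1/(C1 - 9*y))/2
 v(y) = sqrt(10)*sqrt(-1/(C1 - 9*y))/2


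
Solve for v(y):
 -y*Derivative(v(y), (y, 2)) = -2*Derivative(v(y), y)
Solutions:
 v(y) = C1 + C2*y^3


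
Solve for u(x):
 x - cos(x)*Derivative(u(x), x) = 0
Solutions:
 u(x) = C1 + Integral(x/cos(x), x)


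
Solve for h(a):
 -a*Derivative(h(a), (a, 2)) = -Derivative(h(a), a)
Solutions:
 h(a) = C1 + C2*a^2


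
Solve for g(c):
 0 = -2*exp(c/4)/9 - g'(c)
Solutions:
 g(c) = C1 - 8*exp(c/4)/9


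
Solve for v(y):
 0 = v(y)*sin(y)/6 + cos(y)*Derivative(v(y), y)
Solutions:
 v(y) = C1*cos(y)^(1/6)


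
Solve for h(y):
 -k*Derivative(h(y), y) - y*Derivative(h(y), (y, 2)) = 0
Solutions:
 h(y) = C1 + y^(1 - re(k))*(C2*sin(log(y)*Abs(im(k))) + C3*cos(log(y)*im(k)))


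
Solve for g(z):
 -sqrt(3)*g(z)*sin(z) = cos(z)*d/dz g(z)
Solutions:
 g(z) = C1*cos(z)^(sqrt(3))


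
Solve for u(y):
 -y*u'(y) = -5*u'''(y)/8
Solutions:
 u(y) = C1 + Integral(C2*airyai(2*5^(2/3)*y/5) + C3*airybi(2*5^(2/3)*y/5), y)


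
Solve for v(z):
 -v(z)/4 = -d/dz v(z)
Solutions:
 v(z) = C1*exp(z/4)


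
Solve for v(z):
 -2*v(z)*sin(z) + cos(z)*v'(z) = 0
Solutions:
 v(z) = C1/cos(z)^2


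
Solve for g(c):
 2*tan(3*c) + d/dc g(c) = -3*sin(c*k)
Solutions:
 g(c) = C1 - 3*Piecewise((-cos(c*k)/k, Ne(k, 0)), (0, True)) + 2*log(cos(3*c))/3


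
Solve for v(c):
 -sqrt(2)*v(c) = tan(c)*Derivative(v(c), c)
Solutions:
 v(c) = C1/sin(c)^(sqrt(2))


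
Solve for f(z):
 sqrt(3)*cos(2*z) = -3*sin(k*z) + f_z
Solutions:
 f(z) = C1 + sqrt(3)*sin(2*z)/2 - 3*cos(k*z)/k


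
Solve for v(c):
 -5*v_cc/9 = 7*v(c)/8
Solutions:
 v(c) = C1*sin(3*sqrt(70)*c/20) + C2*cos(3*sqrt(70)*c/20)


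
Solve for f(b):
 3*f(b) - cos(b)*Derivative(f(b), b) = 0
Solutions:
 f(b) = C1*(sin(b) + 1)^(3/2)/(sin(b) - 1)^(3/2)


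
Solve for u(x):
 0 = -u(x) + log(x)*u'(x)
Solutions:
 u(x) = C1*exp(li(x))


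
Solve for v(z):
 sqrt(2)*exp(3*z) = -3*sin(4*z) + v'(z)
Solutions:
 v(z) = C1 + sqrt(2)*exp(3*z)/3 - 3*cos(4*z)/4


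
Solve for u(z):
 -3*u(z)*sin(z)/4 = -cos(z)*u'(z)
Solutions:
 u(z) = C1/cos(z)^(3/4)


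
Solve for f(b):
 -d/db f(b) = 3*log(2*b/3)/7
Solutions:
 f(b) = C1 - 3*b*log(b)/7 - 3*b*log(2)/7 + 3*b/7 + 3*b*log(3)/7


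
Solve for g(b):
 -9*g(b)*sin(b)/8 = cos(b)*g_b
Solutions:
 g(b) = C1*cos(b)^(9/8)


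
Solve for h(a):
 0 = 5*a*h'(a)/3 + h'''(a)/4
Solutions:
 h(a) = C1 + Integral(C2*airyai(-20^(1/3)*3^(2/3)*a/3) + C3*airybi(-20^(1/3)*3^(2/3)*a/3), a)


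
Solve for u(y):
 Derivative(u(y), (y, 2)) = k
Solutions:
 u(y) = C1 + C2*y + k*y^2/2


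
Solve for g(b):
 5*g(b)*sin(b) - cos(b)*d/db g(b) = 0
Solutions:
 g(b) = C1/cos(b)^5


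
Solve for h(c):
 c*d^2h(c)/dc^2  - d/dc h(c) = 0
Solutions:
 h(c) = C1 + C2*c^2


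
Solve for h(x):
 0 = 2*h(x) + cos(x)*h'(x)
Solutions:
 h(x) = C1*(sin(x) - 1)/(sin(x) + 1)


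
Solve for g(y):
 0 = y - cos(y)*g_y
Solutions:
 g(y) = C1 + Integral(y/cos(y), y)


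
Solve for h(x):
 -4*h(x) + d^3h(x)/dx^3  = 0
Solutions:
 h(x) = C3*exp(2^(2/3)*x) + (C1*sin(2^(2/3)*sqrt(3)*x/2) + C2*cos(2^(2/3)*sqrt(3)*x/2))*exp(-2^(2/3)*x/2)


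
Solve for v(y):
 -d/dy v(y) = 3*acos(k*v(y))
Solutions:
 Integral(1/acos(_y*k), (_y, v(y))) = C1 - 3*y


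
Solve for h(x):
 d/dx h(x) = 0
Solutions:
 h(x) = C1


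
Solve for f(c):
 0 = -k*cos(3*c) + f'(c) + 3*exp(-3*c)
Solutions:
 f(c) = C1 + k*sin(3*c)/3 + exp(-3*c)


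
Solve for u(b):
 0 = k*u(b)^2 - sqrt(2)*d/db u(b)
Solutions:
 u(b) = -2/(C1 + sqrt(2)*b*k)


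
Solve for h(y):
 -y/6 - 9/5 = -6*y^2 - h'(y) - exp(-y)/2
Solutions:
 h(y) = C1 - 2*y^3 + y^2/12 + 9*y/5 + exp(-y)/2


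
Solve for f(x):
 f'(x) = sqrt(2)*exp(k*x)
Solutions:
 f(x) = C1 + sqrt(2)*exp(k*x)/k


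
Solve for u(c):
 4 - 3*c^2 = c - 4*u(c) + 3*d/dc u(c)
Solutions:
 u(c) = C1*exp(4*c/3) + 3*c^2/4 + 11*c/8 + 1/32


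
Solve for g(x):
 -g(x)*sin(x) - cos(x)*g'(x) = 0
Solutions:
 g(x) = C1*cos(x)


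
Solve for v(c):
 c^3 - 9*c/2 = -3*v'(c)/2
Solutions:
 v(c) = C1 - c^4/6 + 3*c^2/2


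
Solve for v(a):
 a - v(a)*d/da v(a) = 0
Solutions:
 v(a) = -sqrt(C1 + a^2)
 v(a) = sqrt(C1 + a^2)


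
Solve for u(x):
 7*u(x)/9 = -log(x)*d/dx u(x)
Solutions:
 u(x) = C1*exp(-7*li(x)/9)


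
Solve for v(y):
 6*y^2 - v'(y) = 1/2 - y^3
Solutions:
 v(y) = C1 + y^4/4 + 2*y^3 - y/2


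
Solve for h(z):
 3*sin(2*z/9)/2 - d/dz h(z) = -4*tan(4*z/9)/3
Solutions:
 h(z) = C1 - 3*log(cos(4*z/9)) - 27*cos(2*z/9)/4


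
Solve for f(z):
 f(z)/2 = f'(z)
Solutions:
 f(z) = C1*exp(z/2)


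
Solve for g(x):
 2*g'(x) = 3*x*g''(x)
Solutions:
 g(x) = C1 + C2*x^(5/3)


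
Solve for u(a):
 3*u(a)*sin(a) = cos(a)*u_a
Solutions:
 u(a) = C1/cos(a)^3


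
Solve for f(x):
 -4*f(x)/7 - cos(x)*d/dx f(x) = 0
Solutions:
 f(x) = C1*(sin(x) - 1)^(2/7)/(sin(x) + 1)^(2/7)


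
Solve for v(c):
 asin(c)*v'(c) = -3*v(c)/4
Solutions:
 v(c) = C1*exp(-3*Integral(1/asin(c), c)/4)


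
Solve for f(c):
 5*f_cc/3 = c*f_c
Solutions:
 f(c) = C1 + C2*erfi(sqrt(30)*c/10)


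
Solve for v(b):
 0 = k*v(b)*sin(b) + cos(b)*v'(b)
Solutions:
 v(b) = C1*exp(k*log(cos(b)))


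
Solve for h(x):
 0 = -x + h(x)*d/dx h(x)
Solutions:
 h(x) = -sqrt(C1 + x^2)
 h(x) = sqrt(C1 + x^2)


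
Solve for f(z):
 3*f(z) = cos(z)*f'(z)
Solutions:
 f(z) = C1*(sin(z) + 1)^(3/2)/(sin(z) - 1)^(3/2)
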